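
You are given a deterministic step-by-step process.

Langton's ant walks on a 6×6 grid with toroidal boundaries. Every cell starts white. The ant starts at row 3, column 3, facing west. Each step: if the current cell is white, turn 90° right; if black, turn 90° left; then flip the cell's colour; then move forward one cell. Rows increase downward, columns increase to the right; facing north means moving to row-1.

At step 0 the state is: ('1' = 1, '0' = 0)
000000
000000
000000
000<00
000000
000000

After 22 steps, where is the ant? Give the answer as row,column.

0,4

[0] 000000
000000
000000
000<00
000000
000000
[1] 000000
000000
000^00
000100
000000
000000
[2] 000000
000000
0001>0
000100
000000
000000
[3] 000000
000000
000110
0001v0
000000
000000
[4] 000000
000000
000110
000<10
000000
000000
[5] 000000
000000
000110
000010
000v00
000000
[6] 000000
000000
000110
000010
00<100
000000
[7] 000000
000000
000110
00^010
001100
000000
[8] 000000
000000
000110
001>10
001100
000000
[9] 000000
000000
000110
001110
001v00
000000
[10] 000000
000000
000110
001110
0010>0
000000
[11] 000000
000000
000110
001110
001010
0000v0
[12] 000000
000000
000110
001110
001010
000<10
[13] 000000
000000
000110
001110
001^10
000110
[14] 000000
000000
000110
001110
0011>0
000110
[15] 000000
000000
000110
0011^0
001100
000110
[16] 000000
000000
000110
001<00
001100
000110
[17] 000000
000000
000110
001000
001v00
000110
[18] 000000
000000
000110
001000
0010>0
000110
[19] 000000
000000
000110
001000
001010
0001v0
[20] 000000
000000
000110
001000
001010
00010>
[21] 00000v
000000
000110
001000
001010
000101
[22] 0000<1
000000
000110
001000
001010
000101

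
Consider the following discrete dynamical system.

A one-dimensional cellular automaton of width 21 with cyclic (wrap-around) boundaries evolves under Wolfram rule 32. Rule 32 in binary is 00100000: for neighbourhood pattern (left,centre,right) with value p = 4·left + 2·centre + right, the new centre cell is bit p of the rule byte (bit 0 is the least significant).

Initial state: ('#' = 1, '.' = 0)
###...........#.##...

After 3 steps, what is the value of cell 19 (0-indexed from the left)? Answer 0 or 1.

0) ###...........#.##...
1) ...............#.....
2) .....................
3) .....................

0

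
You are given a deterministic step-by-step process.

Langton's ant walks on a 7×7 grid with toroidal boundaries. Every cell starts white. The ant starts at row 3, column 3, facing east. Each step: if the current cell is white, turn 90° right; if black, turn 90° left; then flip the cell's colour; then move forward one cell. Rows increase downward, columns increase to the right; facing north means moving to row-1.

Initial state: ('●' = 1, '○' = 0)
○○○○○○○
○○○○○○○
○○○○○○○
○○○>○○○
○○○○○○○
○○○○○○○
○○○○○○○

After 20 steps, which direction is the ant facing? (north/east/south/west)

west

0) ○○○○○○○
○○○○○○○
○○○○○○○
○○○>○○○
○○○○○○○
○○○○○○○
○○○○○○○
1) ○○○○○○○
○○○○○○○
○○○○○○○
○○○●○○○
○○○v○○○
○○○○○○○
○○○○○○○
2) ○○○○○○○
○○○○○○○
○○○○○○○
○○○●○○○
○○<●○○○
○○○○○○○
○○○○○○○
3) ○○○○○○○
○○○○○○○
○○○○○○○
○○^●○○○
○○●●○○○
○○○○○○○
○○○○○○○
4) ○○○○○○○
○○○○○○○
○○○○○○○
○○●>○○○
○○●●○○○
○○○○○○○
○○○○○○○
5) ○○○○○○○
○○○○○○○
○○○^○○○
○○●○○○○
○○●●○○○
○○○○○○○
○○○○○○○
6) ○○○○○○○
○○○○○○○
○○○●>○○
○○●○○○○
○○●●○○○
○○○○○○○
○○○○○○○
7) ○○○○○○○
○○○○○○○
○○○●●○○
○○●○v○○
○○●●○○○
○○○○○○○
○○○○○○○
8) ○○○○○○○
○○○○○○○
○○○●●○○
○○●<●○○
○○●●○○○
○○○○○○○
○○○○○○○
9) ○○○○○○○
○○○○○○○
○○○^●○○
○○●●●○○
○○●●○○○
○○○○○○○
○○○○○○○
10) ○○○○○○○
○○○○○○○
○○<○●○○
○○●●●○○
○○●●○○○
○○○○○○○
○○○○○○○
11) ○○○○○○○
○○^○○○○
○○●○●○○
○○●●●○○
○○●●○○○
○○○○○○○
○○○○○○○
12) ○○○○○○○
○○●>○○○
○○●○●○○
○○●●●○○
○○●●○○○
○○○○○○○
○○○○○○○
13) ○○○○○○○
○○●●○○○
○○●v●○○
○○●●●○○
○○●●○○○
○○○○○○○
○○○○○○○
14) ○○○○○○○
○○●●○○○
○○<●●○○
○○●●●○○
○○●●○○○
○○○○○○○
○○○○○○○
15) ○○○○○○○
○○●●○○○
○○○●●○○
○○v●●○○
○○●●○○○
○○○○○○○
○○○○○○○
16) ○○○○○○○
○○●●○○○
○○○●●○○
○○○>●○○
○○●●○○○
○○○○○○○
○○○○○○○
17) ○○○○○○○
○○●●○○○
○○○^●○○
○○○○●○○
○○●●○○○
○○○○○○○
○○○○○○○
18) ○○○○○○○
○○●●○○○
○○<○●○○
○○○○●○○
○○●●○○○
○○○○○○○
○○○○○○○
19) ○○○○○○○
○○^●○○○
○○●○●○○
○○○○●○○
○○●●○○○
○○○○○○○
○○○○○○○
20) ○○○○○○○
○<○●○○○
○○●○●○○
○○○○●○○
○○●●○○○
○○○○○○○
○○○○○○○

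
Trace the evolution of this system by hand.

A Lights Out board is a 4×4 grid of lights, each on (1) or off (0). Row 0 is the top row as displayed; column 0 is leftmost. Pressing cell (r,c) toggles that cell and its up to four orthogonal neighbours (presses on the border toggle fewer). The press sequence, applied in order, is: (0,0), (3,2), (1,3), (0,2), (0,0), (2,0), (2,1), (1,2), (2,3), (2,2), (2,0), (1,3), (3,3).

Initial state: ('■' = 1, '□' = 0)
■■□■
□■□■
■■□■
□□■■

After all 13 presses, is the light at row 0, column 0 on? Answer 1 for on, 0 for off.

[0] ■■□■
□■□■
■■□■
□□■■
[1] □□□■
■■□■
■■□■
□□■■
[2] □□□■
■■□■
■■■■
□■□□
[3] □□□□
■■■□
■■■□
□■□□
[4] □■■■
■■□□
■■■□
□■□□
[5] ■□■■
□■□□
■■■□
□■□□
[6] ■□■■
■■□□
□□■□
■■□□
[7] ■□■■
■□□□
■■□□
■□□□
[8] ■□□■
■■■■
■■■□
■□□□
[9] ■□□■
■■■□
■■□■
■□□■
[10] ■□□■
■■□□
■□■□
■□■■
[11] ■□□■
□■□□
□■■□
□□■■
[12] ■□□□
□■■■
□■■■
□□■■
[13] ■□□□
□■■■
□■■□
□□□□

1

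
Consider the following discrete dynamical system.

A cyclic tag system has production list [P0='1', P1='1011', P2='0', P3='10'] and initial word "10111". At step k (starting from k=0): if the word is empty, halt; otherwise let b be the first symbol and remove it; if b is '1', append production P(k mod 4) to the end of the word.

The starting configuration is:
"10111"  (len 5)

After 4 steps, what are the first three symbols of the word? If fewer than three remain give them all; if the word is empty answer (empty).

gen 0: "10111"  (len 5)
gen 1: "01111"  (len 5)
gen 2: "1111"  (len 4)
gen 3: "1110"  (len 4)
gen 4: "11010"  (len 5)

110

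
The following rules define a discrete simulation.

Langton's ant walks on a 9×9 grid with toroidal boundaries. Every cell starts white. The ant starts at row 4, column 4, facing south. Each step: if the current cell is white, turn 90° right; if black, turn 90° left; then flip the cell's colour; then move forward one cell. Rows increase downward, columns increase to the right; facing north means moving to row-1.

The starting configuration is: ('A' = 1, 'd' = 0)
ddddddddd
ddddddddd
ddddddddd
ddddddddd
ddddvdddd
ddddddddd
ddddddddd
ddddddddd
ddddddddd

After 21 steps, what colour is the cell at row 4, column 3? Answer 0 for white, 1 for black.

t=0: ddddddddd
ddddddddd
ddddddddd
ddddddddd
ddddvdddd
ddddddddd
ddddddddd
ddddddddd
ddddddddd
t=1: ddddddddd
ddddddddd
ddddddddd
ddddddddd
ddd<Adddd
ddddddddd
ddddddddd
ddddddddd
ddddddddd
t=2: ddddddddd
ddddddddd
ddddddddd
ddd^ddddd
dddAAdddd
ddddddddd
ddddddddd
ddddddddd
ddddddddd
t=3: ddddddddd
ddddddddd
ddddddddd
dddA>dddd
dddAAdddd
ddddddddd
ddddddddd
ddddddddd
ddddddddd
t=4: ddddddddd
ddddddddd
ddddddddd
dddAAdddd
dddAvdddd
ddddddddd
ddddddddd
ddddddddd
ddddddddd
t=5: ddddddddd
ddddddddd
ddddddddd
dddAAdddd
dddAd>ddd
ddddddddd
ddddddddd
ddddddddd
ddddddddd
t=6: ddddddddd
ddddddddd
ddddddddd
dddAAdddd
dddAdAddd
dddddvddd
ddddddddd
ddddddddd
ddddddddd
t=7: ddddddddd
ddddddddd
ddddddddd
dddAAdddd
dddAdAddd
dddd<Addd
ddddddddd
ddddddddd
ddddddddd
t=8: ddddddddd
ddddddddd
ddddddddd
dddAAdddd
dddA^Addd
ddddAAddd
ddddddddd
ddddddddd
ddddddddd
t=9: ddddddddd
ddddddddd
ddddddddd
dddAAdddd
dddAA>ddd
ddddAAddd
ddddddddd
ddddddddd
ddddddddd
t=10: ddddddddd
ddddddddd
ddddddddd
dddAA^ddd
dddAAdddd
ddddAAddd
ddddddddd
ddddddddd
ddddddddd
t=11: ddddddddd
ddddddddd
ddddddddd
dddAAA>dd
dddAAdddd
ddddAAddd
ddddddddd
ddddddddd
ddddddddd
t=12: ddddddddd
ddddddddd
ddddddddd
dddAAAAdd
dddAAdvdd
ddddAAddd
ddddddddd
ddddddddd
ddddddddd
t=13: ddddddddd
ddddddddd
ddddddddd
dddAAAAdd
dddAA<Add
ddddAAddd
ddddddddd
ddddddddd
ddddddddd
t=14: ddddddddd
ddddddddd
ddddddddd
dddAA^Add
dddAAAAdd
ddddAAddd
ddddddddd
ddddddddd
ddddddddd
t=15: ddddddddd
ddddddddd
ddddddddd
dddA<dAdd
dddAAAAdd
ddddAAddd
ddddddddd
ddddddddd
ddddddddd
t=16: ddddddddd
ddddddddd
ddddddddd
dddAddAdd
dddAvAAdd
ddddAAddd
ddddddddd
ddddddddd
ddddddddd
t=17: ddddddddd
ddddddddd
ddddddddd
dddAddAdd
dddAd>Add
ddddAAddd
ddddddddd
ddddddddd
ddddddddd
t=18: ddddddddd
ddddddddd
ddddddddd
dddAd^Add
dddAddAdd
ddddAAddd
ddddddddd
ddddddddd
ddddddddd
t=19: ddddddddd
ddddddddd
ddddddddd
dddAdA>dd
dddAddAdd
ddddAAddd
ddddddddd
ddddddddd
ddddddddd
t=20: ddddddddd
ddddddddd
dddddd^dd
dddAdAddd
dddAddAdd
ddddAAddd
ddddddddd
ddddddddd
ddddddddd
t=21: ddddddddd
ddddddddd
ddddddA>d
dddAdAddd
dddAddAdd
ddddAAddd
ddddddddd
ddddddddd
ddddddddd

1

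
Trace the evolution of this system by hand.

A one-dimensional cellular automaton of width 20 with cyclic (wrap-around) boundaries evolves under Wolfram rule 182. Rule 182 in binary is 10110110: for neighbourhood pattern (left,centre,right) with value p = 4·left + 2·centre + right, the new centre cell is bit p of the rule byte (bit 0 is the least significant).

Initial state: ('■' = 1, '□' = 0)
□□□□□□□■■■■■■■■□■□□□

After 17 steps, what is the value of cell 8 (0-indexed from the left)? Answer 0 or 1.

1

t=0: □□□□□□□■■■■■■■■□■□□□
t=1: □□□□□□■□■■■■■■□■■■□□
t=2: □□□□□■■■□■■■■□■□■□■□
t=3: □□□□■□■□■□■■□■■■■■■■
t=4: ■□□■■■■■■■□□■□■■■■■□
t=5: ■■■□■■■■■□■■■■□■■■□■
t=6: ■■□■□■■■□■□■■□■□■□■□
t=7: □□■■■□■□■■■□□■■■■■■■
t=8: ■■□■□■■■□■□■■□■■■■■□
t=9: □□■■■□■□■■■□□■□■■■□■
t=10: ■■□■□■■■□■□■■■■□■□■■
t=11: ■□■■■□■□■■■□■■□■■■□■
t=12: □■□■□■■■□■□■□□■□■□■□
t=13: ■■■■■□■□■■■■■■■■■■■■
t=14: ■■■■□■■■□■■■■■■■■■■■
t=15: ■■■□■□■□■□■■■■■■■■■■
t=16: ■■□■■■■■■■□■■■■■■■■■
t=17: ■□■□■■■■■□■□■■■■■■■■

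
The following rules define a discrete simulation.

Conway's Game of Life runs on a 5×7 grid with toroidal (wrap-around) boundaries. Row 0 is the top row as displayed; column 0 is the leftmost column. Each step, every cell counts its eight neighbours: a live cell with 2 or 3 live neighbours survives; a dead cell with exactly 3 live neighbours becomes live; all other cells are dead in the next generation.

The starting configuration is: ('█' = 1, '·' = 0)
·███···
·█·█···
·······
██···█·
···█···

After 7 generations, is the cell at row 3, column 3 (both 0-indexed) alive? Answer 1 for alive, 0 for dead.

0

t=0: ·███···
·█·█···
·······
██···█·
···█···
t=1: ·█·██··
·█·█···
███····
·······
█··██··
t=2: ██·····
···██··
███····
█·██···
··███··
t=3: ·█·····
···█···
█···█··
█···█··
█···█··
t=4: ·······
·······
···██··
██·████
██·····
t=5: ·······
·······
█·██··█
·█·█·██
·██·██·
t=6: ·······
·······
███████
·······
███████
t=7: ███████
███████
███████
·······
███████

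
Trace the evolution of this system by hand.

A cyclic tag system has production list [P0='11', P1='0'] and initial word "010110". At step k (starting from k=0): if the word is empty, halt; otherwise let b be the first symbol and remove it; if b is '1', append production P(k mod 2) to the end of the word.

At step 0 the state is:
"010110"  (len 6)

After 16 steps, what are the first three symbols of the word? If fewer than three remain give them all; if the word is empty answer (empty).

011

k=0  "010110"  (len 6)
k=1  "10110"  (len 5)
k=2  "01100"  (len 5)
k=3  "1100"  (len 4)
k=4  "1000"  (len 4)
k=5  "00011"  (len 5)
k=6  "0011"  (len 4)
k=7  "011"  (len 3)
k=8  "11"  (len 2)
k=9  "111"  (len 3)
k=10  "110"  (len 3)
k=11  "1011"  (len 4)
k=12  "0110"  (len 4)
k=13  "110"  (len 3)
k=14  "100"  (len 3)
k=15  "0011"  (len 4)
k=16  "011"  (len 3)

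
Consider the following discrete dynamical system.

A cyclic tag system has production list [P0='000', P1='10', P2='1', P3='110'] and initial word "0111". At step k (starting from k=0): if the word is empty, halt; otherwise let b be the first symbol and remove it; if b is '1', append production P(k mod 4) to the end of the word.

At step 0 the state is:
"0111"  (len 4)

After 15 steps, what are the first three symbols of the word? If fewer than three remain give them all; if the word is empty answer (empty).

0) "0111"  (len 4)
1) "111"  (len 3)
2) "1110"  (len 4)
3) "1101"  (len 4)
4) "101110"  (len 6)
5) "01110000"  (len 8)
6) "1110000"  (len 7)
7) "1100001"  (len 7)
8) "100001110"  (len 9)
9) "00001110000"  (len 11)
10) "0001110000"  (len 10)
11) "001110000"  (len 9)
12) "01110000"  (len 8)
13) "1110000"  (len 7)
14) "11000010"  (len 8)
15) "10000101"  (len 8)

100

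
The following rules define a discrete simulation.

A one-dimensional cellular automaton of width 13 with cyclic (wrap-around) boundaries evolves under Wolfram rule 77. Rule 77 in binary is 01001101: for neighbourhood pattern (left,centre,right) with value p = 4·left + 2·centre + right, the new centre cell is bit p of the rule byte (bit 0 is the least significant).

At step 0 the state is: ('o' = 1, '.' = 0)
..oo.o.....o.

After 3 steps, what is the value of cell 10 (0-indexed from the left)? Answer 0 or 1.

t=0: ..oo.o.....o.
t=1: o.oo.o.ooo.o.
t=2: o.oo.o.o.o.o.
t=3: o.oo.o.o.o.o.

0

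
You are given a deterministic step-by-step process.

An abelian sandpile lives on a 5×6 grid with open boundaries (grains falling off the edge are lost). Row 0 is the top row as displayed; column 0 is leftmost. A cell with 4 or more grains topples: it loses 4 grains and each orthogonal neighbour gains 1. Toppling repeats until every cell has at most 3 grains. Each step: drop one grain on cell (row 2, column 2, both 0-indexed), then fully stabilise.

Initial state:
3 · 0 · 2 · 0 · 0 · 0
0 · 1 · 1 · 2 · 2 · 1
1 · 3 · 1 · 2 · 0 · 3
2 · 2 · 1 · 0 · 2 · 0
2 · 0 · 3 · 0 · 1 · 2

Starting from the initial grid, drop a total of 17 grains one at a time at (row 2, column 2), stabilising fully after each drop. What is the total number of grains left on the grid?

step 0: 3 · 0 · 2 · 0 · 0 · 0
0 · 1 · 1 · 2 · 2 · 1
1 · 3 · 1 · 2 · 0 · 3
2 · 2 · 1 · 0 · 2 · 0
2 · 0 · 3 · 0 · 1 · 2
step 1: 3 · 0 · 2 · 0 · 0 · 0
0 · 1 · 1 · 2 · 2 · 1
1 · 3 · 2 · 2 · 0 · 3
2 · 2 · 1 · 0 · 2 · 0
2 · 0 · 3 · 0 · 1 · 2
step 2: 3 · 0 · 2 · 0 · 0 · 0
0 · 1 · 1 · 2 · 2 · 1
1 · 3 · 3 · 2 · 0 · 3
2 · 2 · 1 · 0 · 2 · 0
2 · 0 · 3 · 0 · 1 · 2
step 3: 3 · 0 · 2 · 0 · 0 · 0
0 · 2 · 2 · 2 · 2 · 1
2 · 0 · 1 · 3 · 0 · 3
2 · 3 · 2 · 0 · 2 · 0
2 · 0 · 3 · 0 · 1 · 2
step 4: 3 · 0 · 2 · 0 · 0 · 0
0 · 2 · 2 · 2 · 2 · 1
2 · 0 · 2 · 3 · 0 · 3
2 · 3 · 2 · 0 · 2 · 0
2 · 0 · 3 · 0 · 1 · 2
step 5: 3 · 0 · 2 · 0 · 0 · 0
0 · 2 · 2 · 2 · 2 · 1
2 · 0 · 3 · 3 · 0 · 3
2 · 3 · 2 · 0 · 2 · 0
2 · 0 · 3 · 0 · 1 · 2
step 6: 3 · 0 · 2 · 0 · 0 · 0
0 · 2 · 3 · 3 · 2 · 1
2 · 1 · 1 · 0 · 1 · 3
2 · 3 · 3 · 1 · 2 · 0
2 · 0 · 3 · 0 · 1 · 2
step 7: 3 · 0 · 2 · 0 · 0 · 0
0 · 2 · 3 · 3 · 2 · 1
2 · 1 · 2 · 0 · 1 · 3
2 · 3 · 3 · 1 · 2 · 0
2 · 0 · 3 · 0 · 1 · 2
step 8: 3 · 0 · 2 · 0 · 0 · 0
0 · 2 · 3 · 3 · 2 · 1
2 · 1 · 3 · 0 · 1 · 3
2 · 3 · 3 · 1 · 2 · 0
2 · 0 · 3 · 0 · 1 · 2
step 9: 3 · 0 · 3 · 1 · 0 · 0
0 · 3 · 1 · 0 · 3 · 1
2 · 3 · 2 · 2 · 1 · 3
3 · 0 · 2 · 2 · 2 · 0
2 · 2 · 0 · 1 · 1 · 2
step 10: 3 · 0 · 3 · 1 · 0 · 0
0 · 3 · 1 · 0 · 3 · 1
2 · 3 · 3 · 2 · 1 · 3
3 · 0 · 2 · 2 · 2 · 0
2 · 2 · 0 · 1 · 1 · 2
step 11: 3 · 1 · 3 · 1 · 0 · 0
1 · 0 · 3 · 0 · 3 · 1
3 · 1 · 1 · 3 · 1 · 3
3 · 1 · 3 · 2 · 2 · 0
2 · 2 · 0 · 1 · 1 · 2
step 12: 3 · 1 · 3 · 1 · 0 · 0
1 · 0 · 3 · 0 · 3 · 1
3 · 1 · 2 · 3 · 1 · 3
3 · 1 · 3 · 2 · 2 · 0
2 · 2 · 0 · 1 · 1 · 2
step 13: 3 · 1 · 3 · 1 · 0 · 0
1 · 0 · 3 · 0 · 3 · 1
3 · 1 · 3 · 3 · 1 · 3
3 · 1 · 3 · 2 · 2 · 0
2 · 2 · 0 · 1 · 1 · 2
step 14: 3 · 2 · 0 · 2 · 0 · 0
1 · 1 · 1 · 2 · 3 · 1
3 · 2 · 3 · 1 · 2 · 3
3 · 2 · 1 · 0 · 3 · 0
2 · 2 · 1 · 2 · 1 · 2
step 15: 3 · 2 · 0 · 2 · 0 · 0
1 · 1 · 2 · 2 · 3 · 1
3 · 3 · 0 · 2 · 2 · 3
3 · 2 · 2 · 0 · 3 · 0
2 · 2 · 1 · 2 · 1 · 2
step 16: 3 · 2 · 0 · 2 · 0 · 0
1 · 1 · 2 · 2 · 3 · 1
3 · 3 · 1 · 2 · 2 · 3
3 · 2 · 2 · 0 · 3 · 0
2 · 2 · 1 · 2 · 1 · 2
step 17: 3 · 2 · 0 · 2 · 0 · 0
1 · 1 · 2 · 2 · 3 · 1
3 · 3 · 2 · 2 · 2 · 3
3 · 2 · 2 · 0 · 3 · 0
2 · 2 · 1 · 2 · 1 · 2

52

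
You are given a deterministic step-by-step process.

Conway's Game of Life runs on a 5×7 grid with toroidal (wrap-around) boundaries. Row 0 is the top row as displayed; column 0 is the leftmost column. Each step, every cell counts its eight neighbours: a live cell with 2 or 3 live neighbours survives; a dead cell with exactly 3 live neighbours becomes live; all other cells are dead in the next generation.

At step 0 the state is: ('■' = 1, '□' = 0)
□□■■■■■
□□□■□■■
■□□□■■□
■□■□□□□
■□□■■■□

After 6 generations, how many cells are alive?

8

0) □□■■■■■
□□□■□■■
■□□□■■□
■□■□□□□
■□□■■■□
1) ■□■□□□□
■□■□□□□
■■□■■■□
■□□□□□□
■□□□□□□
2) ■□□□□□■
■□■□■□□
■□■■■□□
■□□□■□□
■□□□□□■
3) □□□□□■□
■□■□■■□
■□■□■■■
■□□□■■□
□■□□□■□
4) □■□□□■□
■□□□□□□
■□□□□□□
■□□■□□□
□□□□□■□
5) □□□□□□■
■■□□□□■
■■□□□□■
□□□□□□■
□□□□■□■
6) □□□□□□■
□■□□□■□
□■□□□■□
□□□□□□■
■□□□□□■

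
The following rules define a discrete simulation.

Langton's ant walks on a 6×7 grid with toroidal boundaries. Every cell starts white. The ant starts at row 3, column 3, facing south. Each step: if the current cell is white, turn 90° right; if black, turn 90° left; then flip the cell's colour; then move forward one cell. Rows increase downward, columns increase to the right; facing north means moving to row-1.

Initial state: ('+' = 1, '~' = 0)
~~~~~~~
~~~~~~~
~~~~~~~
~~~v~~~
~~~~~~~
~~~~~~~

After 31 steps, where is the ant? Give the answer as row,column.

2,5

0) ~~~~~~~
~~~~~~~
~~~~~~~
~~~v~~~
~~~~~~~
~~~~~~~
1) ~~~~~~~
~~~~~~~
~~~~~~~
~~<+~~~
~~~~~~~
~~~~~~~
2) ~~~~~~~
~~~~~~~
~~^~~~~
~~++~~~
~~~~~~~
~~~~~~~
3) ~~~~~~~
~~~~~~~
~~+>~~~
~~++~~~
~~~~~~~
~~~~~~~
4) ~~~~~~~
~~~~~~~
~~++~~~
~~+v~~~
~~~~~~~
~~~~~~~
5) ~~~~~~~
~~~~~~~
~~++~~~
~~+~>~~
~~~~~~~
~~~~~~~
6) ~~~~~~~
~~~~~~~
~~++~~~
~~+~+~~
~~~~v~~
~~~~~~~
7) ~~~~~~~
~~~~~~~
~~++~~~
~~+~+~~
~~~<+~~
~~~~~~~
8) ~~~~~~~
~~~~~~~
~~++~~~
~~+^+~~
~~~++~~
~~~~~~~
9) ~~~~~~~
~~~~~~~
~~++~~~
~~++>~~
~~~++~~
~~~~~~~
10) ~~~~~~~
~~~~~~~
~~++^~~
~~++~~~
~~~++~~
~~~~~~~
11) ~~~~~~~
~~~~~~~
~~+++>~
~~++~~~
~~~++~~
~~~~~~~
12) ~~~~~~~
~~~~~~~
~~++++~
~~++~v~
~~~++~~
~~~~~~~
13) ~~~~~~~
~~~~~~~
~~++++~
~~++<+~
~~~++~~
~~~~~~~
14) ~~~~~~~
~~~~~~~
~~++^+~
~~++++~
~~~++~~
~~~~~~~
15) ~~~~~~~
~~~~~~~
~~+<~+~
~~++++~
~~~++~~
~~~~~~~
16) ~~~~~~~
~~~~~~~
~~+~~+~
~~+v++~
~~~++~~
~~~~~~~
17) ~~~~~~~
~~~~~~~
~~+~~+~
~~+~>+~
~~~++~~
~~~~~~~
18) ~~~~~~~
~~~~~~~
~~+~^+~
~~+~~+~
~~~++~~
~~~~~~~
19) ~~~~~~~
~~~~~~~
~~+~+>~
~~+~~+~
~~~++~~
~~~~~~~
20) ~~~~~~~
~~~~~^~
~~+~+~~
~~+~~+~
~~~++~~
~~~~~~~
21) ~~~~~~~
~~~~~+>
~~+~+~~
~~+~~+~
~~~++~~
~~~~~~~
22) ~~~~~~~
~~~~~++
~~+~+~v
~~+~~+~
~~~++~~
~~~~~~~
23) ~~~~~~~
~~~~~++
~~+~+<+
~~+~~+~
~~~++~~
~~~~~~~
24) ~~~~~~~
~~~~~^+
~~+~+++
~~+~~+~
~~~++~~
~~~~~~~
25) ~~~~~~~
~~~~<~+
~~+~+++
~~+~~+~
~~~++~~
~~~~~~~
26) ~~~~^~~
~~~~+~+
~~+~+++
~~+~~+~
~~~++~~
~~~~~~~
27) ~~~~+>~
~~~~+~+
~~+~+++
~~+~~+~
~~~++~~
~~~~~~~
28) ~~~~++~
~~~~+v+
~~+~+++
~~+~~+~
~~~++~~
~~~~~~~
29) ~~~~++~
~~~~<++
~~+~+++
~~+~~+~
~~~++~~
~~~~~~~
30) ~~~~++~
~~~~~++
~~+~v++
~~+~~+~
~~~++~~
~~~~~~~
31) ~~~~++~
~~~~~++
~~+~~>+
~~+~~+~
~~~++~~
~~~~~~~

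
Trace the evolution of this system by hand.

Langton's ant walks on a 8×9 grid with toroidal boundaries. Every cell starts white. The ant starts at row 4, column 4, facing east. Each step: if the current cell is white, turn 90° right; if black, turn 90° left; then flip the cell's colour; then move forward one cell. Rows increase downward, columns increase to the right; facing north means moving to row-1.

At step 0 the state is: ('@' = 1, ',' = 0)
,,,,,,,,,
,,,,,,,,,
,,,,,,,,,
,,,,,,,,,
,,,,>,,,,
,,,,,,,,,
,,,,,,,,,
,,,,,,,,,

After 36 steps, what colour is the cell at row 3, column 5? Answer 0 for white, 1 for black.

1

step 0: ,,,,,,,,,
,,,,,,,,,
,,,,,,,,,
,,,,,,,,,
,,,,>,,,,
,,,,,,,,,
,,,,,,,,,
,,,,,,,,,
step 1: ,,,,,,,,,
,,,,,,,,,
,,,,,,,,,
,,,,,,,,,
,,,,@,,,,
,,,,v,,,,
,,,,,,,,,
,,,,,,,,,
step 2: ,,,,,,,,,
,,,,,,,,,
,,,,,,,,,
,,,,,,,,,
,,,,@,,,,
,,,<@,,,,
,,,,,,,,,
,,,,,,,,,
step 3: ,,,,,,,,,
,,,,,,,,,
,,,,,,,,,
,,,,,,,,,
,,,^@,,,,
,,,@@,,,,
,,,,,,,,,
,,,,,,,,,
step 4: ,,,,,,,,,
,,,,,,,,,
,,,,,,,,,
,,,,,,,,,
,,,@>,,,,
,,,@@,,,,
,,,,,,,,,
,,,,,,,,,
step 5: ,,,,,,,,,
,,,,,,,,,
,,,,,,,,,
,,,,^,,,,
,,,@,,,,,
,,,@@,,,,
,,,,,,,,,
,,,,,,,,,
step 6: ,,,,,,,,,
,,,,,,,,,
,,,,,,,,,
,,,,@>,,,
,,,@,,,,,
,,,@@,,,,
,,,,,,,,,
,,,,,,,,,
step 7: ,,,,,,,,,
,,,,,,,,,
,,,,,,,,,
,,,,@@,,,
,,,@,v,,,
,,,@@,,,,
,,,,,,,,,
,,,,,,,,,
step 8: ,,,,,,,,,
,,,,,,,,,
,,,,,,,,,
,,,,@@,,,
,,,@<@,,,
,,,@@,,,,
,,,,,,,,,
,,,,,,,,,
step 9: ,,,,,,,,,
,,,,,,,,,
,,,,,,,,,
,,,,^@,,,
,,,@@@,,,
,,,@@,,,,
,,,,,,,,,
,,,,,,,,,
step 10: ,,,,,,,,,
,,,,,,,,,
,,,,,,,,,
,,,<,@,,,
,,,@@@,,,
,,,@@,,,,
,,,,,,,,,
,,,,,,,,,
step 11: ,,,,,,,,,
,,,,,,,,,
,,,^,,,,,
,,,@,@,,,
,,,@@@,,,
,,,@@,,,,
,,,,,,,,,
,,,,,,,,,
step 12: ,,,,,,,,,
,,,,,,,,,
,,,@>,,,,
,,,@,@,,,
,,,@@@,,,
,,,@@,,,,
,,,,,,,,,
,,,,,,,,,
step 13: ,,,,,,,,,
,,,,,,,,,
,,,@@,,,,
,,,@v@,,,
,,,@@@,,,
,,,@@,,,,
,,,,,,,,,
,,,,,,,,,
step 14: ,,,,,,,,,
,,,,,,,,,
,,,@@,,,,
,,,<@@,,,
,,,@@@,,,
,,,@@,,,,
,,,,,,,,,
,,,,,,,,,
step 15: ,,,,,,,,,
,,,,,,,,,
,,,@@,,,,
,,,,@@,,,
,,,v@@,,,
,,,@@,,,,
,,,,,,,,,
,,,,,,,,,
step 16: ,,,,,,,,,
,,,,,,,,,
,,,@@,,,,
,,,,@@,,,
,,,,>@,,,
,,,@@,,,,
,,,,,,,,,
,,,,,,,,,
step 17: ,,,,,,,,,
,,,,,,,,,
,,,@@,,,,
,,,,^@,,,
,,,,,@,,,
,,,@@,,,,
,,,,,,,,,
,,,,,,,,,
step 18: ,,,,,,,,,
,,,,,,,,,
,,,@@,,,,
,,,<,@,,,
,,,,,@,,,
,,,@@,,,,
,,,,,,,,,
,,,,,,,,,
step 19: ,,,,,,,,,
,,,,,,,,,
,,,^@,,,,
,,,@,@,,,
,,,,,@,,,
,,,@@,,,,
,,,,,,,,,
,,,,,,,,,
step 20: ,,,,,,,,,
,,,,,,,,,
,,<,@,,,,
,,,@,@,,,
,,,,,@,,,
,,,@@,,,,
,,,,,,,,,
,,,,,,,,,
step 21: ,,,,,,,,,
,,^,,,,,,
,,@,@,,,,
,,,@,@,,,
,,,,,@,,,
,,,@@,,,,
,,,,,,,,,
,,,,,,,,,
step 22: ,,,,,,,,,
,,@>,,,,,
,,@,@,,,,
,,,@,@,,,
,,,,,@,,,
,,,@@,,,,
,,,,,,,,,
,,,,,,,,,
step 23: ,,,,,,,,,
,,@@,,,,,
,,@v@,,,,
,,,@,@,,,
,,,,,@,,,
,,,@@,,,,
,,,,,,,,,
,,,,,,,,,
step 24: ,,,,,,,,,
,,@@,,,,,
,,<@@,,,,
,,,@,@,,,
,,,,,@,,,
,,,@@,,,,
,,,,,,,,,
,,,,,,,,,
step 25: ,,,,,,,,,
,,@@,,,,,
,,,@@,,,,
,,v@,@,,,
,,,,,@,,,
,,,@@,,,,
,,,,,,,,,
,,,,,,,,,
step 26: ,,,,,,,,,
,,@@,,,,,
,,,@@,,,,
,<@@,@,,,
,,,,,@,,,
,,,@@,,,,
,,,,,,,,,
,,,,,,,,,
step 27: ,,,,,,,,,
,,@@,,,,,
,^,@@,,,,
,@@@,@,,,
,,,,,@,,,
,,,@@,,,,
,,,,,,,,,
,,,,,,,,,
step 28: ,,,,,,,,,
,,@@,,,,,
,@>@@,,,,
,@@@,@,,,
,,,,,@,,,
,,,@@,,,,
,,,,,,,,,
,,,,,,,,,
step 29: ,,,,,,,,,
,,@@,,,,,
,@@@@,,,,
,@v@,@,,,
,,,,,@,,,
,,,@@,,,,
,,,,,,,,,
,,,,,,,,,
step 30: ,,,,,,,,,
,,@@,,,,,
,@@@@,,,,
,@,>,@,,,
,,,,,@,,,
,,,@@,,,,
,,,,,,,,,
,,,,,,,,,
step 31: ,,,,,,,,,
,,@@,,,,,
,@@^@,,,,
,@,,,@,,,
,,,,,@,,,
,,,@@,,,,
,,,,,,,,,
,,,,,,,,,
step 32: ,,,,,,,,,
,,@@,,,,,
,@<,@,,,,
,@,,,@,,,
,,,,,@,,,
,,,@@,,,,
,,,,,,,,,
,,,,,,,,,
step 33: ,,,,,,,,,
,,@@,,,,,
,@,,@,,,,
,@v,,@,,,
,,,,,@,,,
,,,@@,,,,
,,,,,,,,,
,,,,,,,,,
step 34: ,,,,,,,,,
,,@@,,,,,
,@,,@,,,,
,<@,,@,,,
,,,,,@,,,
,,,@@,,,,
,,,,,,,,,
,,,,,,,,,
step 35: ,,,,,,,,,
,,@@,,,,,
,@,,@,,,,
,,@,,@,,,
,v,,,@,,,
,,,@@,,,,
,,,,,,,,,
,,,,,,,,,
step 36: ,,,,,,,,,
,,@@,,,,,
,@,,@,,,,
,,@,,@,,,
<@,,,@,,,
,,,@@,,,,
,,,,,,,,,
,,,,,,,,,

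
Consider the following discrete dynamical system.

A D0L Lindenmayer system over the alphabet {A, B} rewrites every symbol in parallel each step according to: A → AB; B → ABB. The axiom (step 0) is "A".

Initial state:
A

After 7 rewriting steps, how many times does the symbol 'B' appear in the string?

377

0) A
1) AB
2) ABABB
3) ABABBABABBABB
4) ABABBABABBABBABABBABABBABBABABBABB
5) ABABBABABBABBABABBABABBABBABABBABBABABBABABBABBABABBABABBABBABABBABBABABBABABBABBABABBABB
6) ABABBABABBABBABABBABABBABBABABBABBABABBABABBABBABABBABABBA…ABBABABBABABBABBABABBABABBABBABABBABBABABBABABBABBABABBABB  (len 233)
7) ABABBABABBABBABABBABABBABBABABBABBABABBABABBABBABABBABABBA…ABBABABBABABBABBABABBABABBABBABABBABBABABBABABBABBABABBABB  (len 610)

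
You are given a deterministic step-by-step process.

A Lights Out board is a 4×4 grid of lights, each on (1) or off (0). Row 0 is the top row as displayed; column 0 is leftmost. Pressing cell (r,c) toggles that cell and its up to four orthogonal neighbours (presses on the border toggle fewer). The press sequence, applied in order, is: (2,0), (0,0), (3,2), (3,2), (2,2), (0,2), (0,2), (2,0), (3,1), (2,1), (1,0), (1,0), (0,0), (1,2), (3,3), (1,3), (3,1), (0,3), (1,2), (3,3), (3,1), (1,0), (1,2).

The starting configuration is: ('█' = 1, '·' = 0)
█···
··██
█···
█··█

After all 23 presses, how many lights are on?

gen 0: █···
··██
█···
█··█
gen 1: █···
█·██
·█··
···█
gen 2: ·█··
··██
·█··
···█
gen 3: ·█··
··██
·██·
·██·
gen 4: ·█··
··██
·█··
···█
gen 5: ·█··
···█
··██
··██
gen 6: ··██
··██
··██
··██
gen 7: ·█··
···█
··██
··██
gen 8: ·█··
█··█
████
█·██
gen 9: ·█··
█··█
█·██
·█·█
gen 10: ·█··
██·█
·█·█
···█
gen 11: ██··
···█
██·█
···█
gen 12: ·█··
██·█
·█·█
···█
gen 13: █···
·█·█
·█·█
···█
gen 14: █·█·
··█·
·███
···█
gen 15: █·█·
··█·
·██·
··█·
gen 16: █·██
···█
·███
··█·
gen 17: █·██
···█
··██
██··
gen 18: █···
····
··██
██··
gen 19: █·█·
·███
···█
██··
gen 20: █·█·
·███
····
████
gen 21: █·█·
·███
·█··
···█
gen 22: ··█·
█·██
██··
···█
gen 23: ····
██··
███·
···█

6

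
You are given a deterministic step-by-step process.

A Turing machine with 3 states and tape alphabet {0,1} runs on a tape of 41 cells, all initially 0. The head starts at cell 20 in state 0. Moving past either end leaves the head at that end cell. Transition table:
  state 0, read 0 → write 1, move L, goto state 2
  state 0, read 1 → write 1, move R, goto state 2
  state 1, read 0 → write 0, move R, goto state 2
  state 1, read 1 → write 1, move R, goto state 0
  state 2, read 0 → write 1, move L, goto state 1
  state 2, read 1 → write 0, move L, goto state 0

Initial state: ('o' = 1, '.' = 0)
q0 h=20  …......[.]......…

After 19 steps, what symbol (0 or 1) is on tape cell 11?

gen 0: q0 h=20  …......[.]......…
gen 1: q2 h=19  …......[.]o.....…
gen 2: q1 h=18  …......[.]oo....…
gen 3: q2 h=19  …......[o]o.....…
gen 4: q0 h=18  …......[.].o....…
gen 5: q2 h=17  …......[.]o.o...…
gen 6: q1 h=16  …......[.]oo.o..…
gen 7: q2 h=17  …......[o]o.o...…
gen 8: q0 h=16  …......[.].o.o..…
gen 9: q2 h=15  …......[.]o.o.o.…
gen 10: q1 h=14  …......[.]oo.o.o…
gen 11: q2 h=15  …......[o]o.o.o.…
gen 12: q0 h=14  …......[.].o.o.o…
gen 13: q2 h=13  …......[.]o.o.o.…
gen 14: q1 h=12  …......[.]oo.o.o…
gen 15: q2 h=13  …......[o]o.o.o.…
gen 16: q0 h=12  …......[.].o.o.o…
gen 17: q2 h=11  …......[.]o.o.o.…
gen 18: q1 h=10  …......[.]oo.o.o…
gen 19: q2 h=11  …......[o]o.o.o.…

1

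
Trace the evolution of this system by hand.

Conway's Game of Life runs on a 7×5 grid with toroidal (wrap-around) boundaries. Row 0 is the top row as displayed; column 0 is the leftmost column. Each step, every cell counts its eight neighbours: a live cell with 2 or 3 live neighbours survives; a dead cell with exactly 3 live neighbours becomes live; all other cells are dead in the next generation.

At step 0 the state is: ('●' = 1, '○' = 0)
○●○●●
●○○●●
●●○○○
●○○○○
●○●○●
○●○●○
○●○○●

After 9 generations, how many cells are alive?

2

step 0: ○●○●●
●○○●●
●●○○○
●○○○○
●○●○●
○●○●○
○●○○●
step 1: ○●○○○
○○○●○
○●○○○
○○○○○
●○●●●
○●○●○
○●○○●
step 2: ●○●○○
○○●○○
○○○○○
●●●●●
●●●●●
○●○○○
○●○○○
step 3: ○○●○○
○●○○○
●○○○●
○○○○○
○○○○○
○○○●●
●●●○○
step 4: ●○●○○
●●○○○
●○○○○
○○○○○
○○○○○
●●●●●
●●●○●
step 5: ○○●●○
●○○○●
●●○○○
○○○○○
●●●●●
○○○○○
○○○○○
step 6: ○○○●●
●○●●●
●●○○●
○○○●○
●●●●●
●●●●●
○○○○○
step 7: ●○●○○
○○●○○
○●○○○
○○○○○
○○○○○
○○○○○
○●○○○
step 8: ○○●○○
○○●○○
○○○○○
○○○○○
○○○○○
○○○○○
○●○○○
step 9: ○●●○○
○○○○○
○○○○○
○○○○○
○○○○○
○○○○○
○○○○○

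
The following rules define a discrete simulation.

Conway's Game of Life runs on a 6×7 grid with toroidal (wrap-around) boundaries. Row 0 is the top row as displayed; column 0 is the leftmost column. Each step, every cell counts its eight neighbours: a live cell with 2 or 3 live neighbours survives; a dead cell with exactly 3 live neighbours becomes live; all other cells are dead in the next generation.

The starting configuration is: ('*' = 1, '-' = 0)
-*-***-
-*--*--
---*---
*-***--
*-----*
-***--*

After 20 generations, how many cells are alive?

15

step 0: -*-***-
-*--*--
---*---
*-***--
*-----*
-***--*
step 1: -*---*-
-----*-
-*-----
*****-*
----***
-*-*--*
step 2: *-*-***
-------
-*-****
-****-*
-------
--*---*
step 3: **-*-**
-**----
-*----*
-*----*
**---*-
**-*--*
step 4: ---***-
-----*-
-*-----
-**--**
-----*-
-------
step 5: ----**-
-----*-
***--**
***--**
-----**
-----*-
step 6: ----***
**-----
--*-*--
--*-*--
-*--*--
-------
step 7: *----**
**-**-*
--*----
-**-**-
---*---
----*--
step 8: -*-*---
-****--
------*
-**-*--
--**-*-
----***
step 9: **-----
**-**--
*---**-
-**-**-
-**---*
-----**
step 10: -**-**-
--****-
*------
--*-*--
-****-*
--*--**
step 11: -*-----
--*--**
-**--*-
*-*-**-
**--*-*
------*
step 12: *----**
*-*--**
*-*----
--*-*--
-*-**--
-*---**
step 13: ----*--
-----*-
*-*--*-
--*-*--
**-**--
-**----
step 14: -------
----***
-*-****
*-*-***
*---*--
***-*--
step 15: **-**-*
*--*--*
-**----
--*----
--*-*--
**-*---
step 16: ---***-
---****
****---
--*----
--*----
-----**
step 17: ---*---
**----*
**---**
-------
-------
---*-**
step 18: --*-**-
-**--*-
-*---*-
*-----*
-------
----*--
step 19: -**-**-
-***-**
-**--*-
*-----*
-------
---***-
step 20: **-----
------*
---***-
**----*
----***
--**-*-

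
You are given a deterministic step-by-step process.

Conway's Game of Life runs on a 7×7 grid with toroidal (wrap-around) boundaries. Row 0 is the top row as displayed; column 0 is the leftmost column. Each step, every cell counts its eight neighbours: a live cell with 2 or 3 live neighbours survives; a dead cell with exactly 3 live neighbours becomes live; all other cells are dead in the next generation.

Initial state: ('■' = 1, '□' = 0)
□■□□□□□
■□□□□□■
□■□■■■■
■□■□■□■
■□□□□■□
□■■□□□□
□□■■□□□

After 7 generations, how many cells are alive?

0) □■□□□□□
■□□□□□■
□■□■■■■
■□■□■□■
■□□□□■□
□■■□□□□
□□■■□□□
1) ■■■□□□□
□■■□■□■
□■■■■□□
□□■□□□□
■□■■□■□
□■■■□□□
□□□■□□□
2) ■□□□□□□
□□□□■■□
■□□□■■□
□□□□□□□
□□□□■□□
□■□□□□□
■□□■□□□
3) □□□□■□■
□□□□■■□
□□□□■■■
□□□□■■□
□□□□□□□
□□□□□□□
■■□□□□□
4) ■□□□■□■
□□□■□□□
□□□■□□■
□□□□■□■
□□□□□□□
□□□□□□□
■□□□□□□
5) ■□□□□□■
■□□■■■■
□□□■■■□
□□□□□■□
□□□□□□□
□□□□□□□
■□□□□□■
6) □■□□■□□
■□□■□□□
□□□■□□□
□□□□□■□
□□□□□□□
□□□□□□□
■□□□□□■
7) □■□□□□■
□□■■■□□
□□□□■□□
□□□□□□□
□□□□□□□
□□□□□□□
■□□□□□□

7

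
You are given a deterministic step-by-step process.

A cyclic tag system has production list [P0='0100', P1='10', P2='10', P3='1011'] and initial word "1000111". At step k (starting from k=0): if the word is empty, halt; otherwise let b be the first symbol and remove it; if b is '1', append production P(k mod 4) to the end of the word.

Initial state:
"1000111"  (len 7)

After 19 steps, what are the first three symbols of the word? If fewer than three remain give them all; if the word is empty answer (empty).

[0] "1000111"  (len 7)
[1] "0001110100"  (len 10)
[2] "001110100"  (len 9)
[3] "01110100"  (len 8)
[4] "1110100"  (len 7)
[5] "1101000100"  (len 10)
[6] "10100010010"  (len 11)
[7] "010001001010"  (len 12)
[8] "10001001010"  (len 11)
[9] "00010010100100"  (len 14)
[10] "0010010100100"  (len 13)
[11] "010010100100"  (len 12)
[12] "10010100100"  (len 11)
[13] "00101001000100"  (len 14)
[14] "0101001000100"  (len 13)
[15] "101001000100"  (len 12)
[16] "010010001001011"  (len 15)
[17] "10010001001011"  (len 14)
[18] "001000100101110"  (len 15)
[19] "01000100101110"  (len 14)

010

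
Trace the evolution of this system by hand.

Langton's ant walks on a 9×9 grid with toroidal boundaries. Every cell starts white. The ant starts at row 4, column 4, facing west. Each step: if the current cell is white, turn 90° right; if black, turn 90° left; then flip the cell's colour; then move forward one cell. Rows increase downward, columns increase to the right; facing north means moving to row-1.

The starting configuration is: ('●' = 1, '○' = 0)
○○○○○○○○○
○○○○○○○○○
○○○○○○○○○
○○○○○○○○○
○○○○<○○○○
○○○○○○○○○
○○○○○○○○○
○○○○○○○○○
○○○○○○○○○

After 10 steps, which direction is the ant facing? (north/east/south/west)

east

k=0  ○○○○○○○○○
○○○○○○○○○
○○○○○○○○○
○○○○○○○○○
○○○○<○○○○
○○○○○○○○○
○○○○○○○○○
○○○○○○○○○
○○○○○○○○○
k=1  ○○○○○○○○○
○○○○○○○○○
○○○○○○○○○
○○○○^○○○○
○○○○●○○○○
○○○○○○○○○
○○○○○○○○○
○○○○○○○○○
○○○○○○○○○
k=2  ○○○○○○○○○
○○○○○○○○○
○○○○○○○○○
○○○○●>○○○
○○○○●○○○○
○○○○○○○○○
○○○○○○○○○
○○○○○○○○○
○○○○○○○○○
k=3  ○○○○○○○○○
○○○○○○○○○
○○○○○○○○○
○○○○●●○○○
○○○○●v○○○
○○○○○○○○○
○○○○○○○○○
○○○○○○○○○
○○○○○○○○○
k=4  ○○○○○○○○○
○○○○○○○○○
○○○○○○○○○
○○○○●●○○○
○○○○<●○○○
○○○○○○○○○
○○○○○○○○○
○○○○○○○○○
○○○○○○○○○
k=5  ○○○○○○○○○
○○○○○○○○○
○○○○○○○○○
○○○○●●○○○
○○○○○●○○○
○○○○v○○○○
○○○○○○○○○
○○○○○○○○○
○○○○○○○○○
k=6  ○○○○○○○○○
○○○○○○○○○
○○○○○○○○○
○○○○●●○○○
○○○○○●○○○
○○○<●○○○○
○○○○○○○○○
○○○○○○○○○
○○○○○○○○○
k=7  ○○○○○○○○○
○○○○○○○○○
○○○○○○○○○
○○○○●●○○○
○○○^○●○○○
○○○●●○○○○
○○○○○○○○○
○○○○○○○○○
○○○○○○○○○
k=8  ○○○○○○○○○
○○○○○○○○○
○○○○○○○○○
○○○○●●○○○
○○○●>●○○○
○○○●●○○○○
○○○○○○○○○
○○○○○○○○○
○○○○○○○○○
k=9  ○○○○○○○○○
○○○○○○○○○
○○○○○○○○○
○○○○●●○○○
○○○●●●○○○
○○○●v○○○○
○○○○○○○○○
○○○○○○○○○
○○○○○○○○○
k=10  ○○○○○○○○○
○○○○○○○○○
○○○○○○○○○
○○○○●●○○○
○○○●●●○○○
○○○●○>○○○
○○○○○○○○○
○○○○○○○○○
○○○○○○○○○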